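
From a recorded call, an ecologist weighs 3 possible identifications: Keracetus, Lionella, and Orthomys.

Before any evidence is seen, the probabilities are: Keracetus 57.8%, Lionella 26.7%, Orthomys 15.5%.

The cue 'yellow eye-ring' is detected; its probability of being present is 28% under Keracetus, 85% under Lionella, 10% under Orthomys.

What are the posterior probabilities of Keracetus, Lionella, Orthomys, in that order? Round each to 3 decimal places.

Multiply each prior by the likelihood of the cue:
  Keracetus: 0.578 × 0.28 = 0.16184
  Lionella: 0.267 × 0.85 = 0.22695
  Orthomys: 0.155 × 0.10 = 0.0155
Normalizing constant Z = 0.16184 + 0.22695 + 0.0155 = 0.40429.
P(Keracetus | evidence) = 0.16184 / 0.40429 ≈ 0.400
P(Lionella | evidence) = 0.22695 / 0.40429 ≈ 0.561
P(Orthomys | evidence) = 0.0155 / 0.40429 ≈ 0.038

0.400, 0.561, 0.038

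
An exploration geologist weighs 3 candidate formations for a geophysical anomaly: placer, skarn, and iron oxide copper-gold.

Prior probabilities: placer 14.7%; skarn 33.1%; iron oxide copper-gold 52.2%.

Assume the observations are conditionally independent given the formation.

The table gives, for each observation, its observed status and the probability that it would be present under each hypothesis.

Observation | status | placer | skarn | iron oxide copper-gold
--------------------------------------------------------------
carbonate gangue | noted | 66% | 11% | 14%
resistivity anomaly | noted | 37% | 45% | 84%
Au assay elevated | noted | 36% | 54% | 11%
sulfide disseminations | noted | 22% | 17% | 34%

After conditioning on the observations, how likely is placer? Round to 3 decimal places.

0.428

Multiply each prior by the joint likelihood of the evidence pattern:
  placer: 0.147 × 0.66 × 0.37 × 0.36 × 0.22 = 0.0028431
  skarn: 0.331 × 0.11 × 0.45 × 0.54 × 0.17 = 0.0015041
  iron oxide copper-gold: 0.522 × 0.14 × 0.84 × 0.11 × 0.34 = 0.0022959
Marginal likelihood of the evidence = 0.0066431.
P(placer | evidence) = 0.0028431 / 0.0066431 ≈ 0.428.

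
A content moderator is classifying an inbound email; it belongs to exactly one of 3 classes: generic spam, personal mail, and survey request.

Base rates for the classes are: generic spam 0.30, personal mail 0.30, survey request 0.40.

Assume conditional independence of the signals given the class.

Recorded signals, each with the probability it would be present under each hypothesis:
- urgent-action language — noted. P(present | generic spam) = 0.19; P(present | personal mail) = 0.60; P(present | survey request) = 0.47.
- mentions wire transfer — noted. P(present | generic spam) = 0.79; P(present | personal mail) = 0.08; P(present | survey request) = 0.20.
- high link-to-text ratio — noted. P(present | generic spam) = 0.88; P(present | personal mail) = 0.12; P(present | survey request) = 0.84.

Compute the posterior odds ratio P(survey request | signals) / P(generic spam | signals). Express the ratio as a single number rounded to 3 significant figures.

0.797

Posterior odds equal prior odds times the likelihood ratio; only the two competing hypotheses matter.
  survey request: 0.40 × 0.47 × 0.20 × 0.84 = 0.031584
  generic spam: 0.30 × 0.19 × 0.79 × 0.88 = 0.039626
Odds(survey request : generic spam) = 0.031584 / 0.039626 ≈ 0.797.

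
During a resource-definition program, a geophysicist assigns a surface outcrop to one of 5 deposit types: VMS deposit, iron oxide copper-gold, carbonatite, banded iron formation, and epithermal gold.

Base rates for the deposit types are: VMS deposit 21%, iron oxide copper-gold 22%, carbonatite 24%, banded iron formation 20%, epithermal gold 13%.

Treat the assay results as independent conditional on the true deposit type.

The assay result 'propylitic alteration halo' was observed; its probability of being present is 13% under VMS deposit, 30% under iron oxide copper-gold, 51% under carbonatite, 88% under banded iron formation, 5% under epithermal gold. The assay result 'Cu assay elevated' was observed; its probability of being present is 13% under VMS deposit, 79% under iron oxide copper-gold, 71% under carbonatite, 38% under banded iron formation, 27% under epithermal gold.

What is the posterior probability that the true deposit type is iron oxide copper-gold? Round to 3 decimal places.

For each hypothesis, the unnormalized posterior weight is prior × product of the assay result likelihoods:
  VMS deposit: 0.21 × 0.13 × 0.13 = 0.003549
  iron oxide copper-gold: 0.22 × 0.30 × 0.79 = 0.05214
  carbonatite: 0.24 × 0.51 × 0.71 = 0.086904
  banded iron formation: 0.20 × 0.88 × 0.38 = 0.06688
  epithermal gold: 0.13 × 0.05 × 0.27 = 0.001755
Marginal likelihood of the evidence = 0.21123.
P(iron oxide copper-gold | evidence) = 0.05214 / 0.21123 ≈ 0.247.

0.247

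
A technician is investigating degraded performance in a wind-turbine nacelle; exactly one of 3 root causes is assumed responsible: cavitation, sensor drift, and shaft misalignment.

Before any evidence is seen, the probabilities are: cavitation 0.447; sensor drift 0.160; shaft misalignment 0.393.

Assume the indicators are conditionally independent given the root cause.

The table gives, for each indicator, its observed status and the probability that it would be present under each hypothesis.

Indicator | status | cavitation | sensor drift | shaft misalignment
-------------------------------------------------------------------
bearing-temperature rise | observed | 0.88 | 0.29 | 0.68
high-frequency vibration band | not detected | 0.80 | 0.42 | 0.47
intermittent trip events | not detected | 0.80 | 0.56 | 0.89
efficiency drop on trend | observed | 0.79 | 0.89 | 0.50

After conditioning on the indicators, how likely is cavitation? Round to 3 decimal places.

0.404

For each hypothesis, the unnormalized posterior weight is prior × product of the indicator likelihoods (using 1 − P(present | H) for each absent indicator):
  cavitation: 0.447 × 0.88 × (1 − 0.80) × (1 − 0.80) × 0.79 = 0.01243
  sensor drift: 0.160 × 0.29 × (1 − 0.42) × (1 − 0.56) × 0.89 = 0.010539
  shaft misalignment: 0.393 × 0.68 × (1 − 0.47) × (1 − 0.89) × 0.50 = 0.00779
The unnormalized weights sum to 0.030759.
P(cavitation | evidence) = 0.01243 / 0.030759 ≈ 0.404.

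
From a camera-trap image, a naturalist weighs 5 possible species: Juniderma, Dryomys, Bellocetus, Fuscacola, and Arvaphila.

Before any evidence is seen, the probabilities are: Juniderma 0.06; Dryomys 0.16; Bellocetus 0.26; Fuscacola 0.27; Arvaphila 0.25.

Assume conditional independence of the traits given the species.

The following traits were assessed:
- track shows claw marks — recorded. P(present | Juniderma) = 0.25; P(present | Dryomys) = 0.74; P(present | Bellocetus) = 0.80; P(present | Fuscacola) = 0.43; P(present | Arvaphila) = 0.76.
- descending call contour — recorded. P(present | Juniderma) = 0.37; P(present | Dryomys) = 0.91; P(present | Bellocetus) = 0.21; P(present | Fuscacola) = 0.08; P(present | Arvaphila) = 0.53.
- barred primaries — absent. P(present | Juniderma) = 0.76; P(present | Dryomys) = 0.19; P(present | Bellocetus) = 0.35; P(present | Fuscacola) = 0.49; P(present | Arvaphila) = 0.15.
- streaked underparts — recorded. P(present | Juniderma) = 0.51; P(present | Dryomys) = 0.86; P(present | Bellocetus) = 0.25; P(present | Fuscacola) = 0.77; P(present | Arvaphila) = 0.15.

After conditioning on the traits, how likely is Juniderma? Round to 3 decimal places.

0.007

Multiply each prior by the joint likelihood of the trait pattern (using 1 − P(present | H) for each absent trait):
  Juniderma: 0.06 × 0.25 × 0.37 × (1 − 0.76) × 0.51 = 0.00067932
  Dryomys: 0.16 × 0.74 × 0.91 × (1 − 0.19) × 0.86 = 0.075054
  Bellocetus: 0.26 × 0.80 × 0.21 × (1 − 0.35) × 0.25 = 0.007098
  Fuscacola: 0.27 × 0.43 × 0.08 × (1 − 0.49) × 0.77 = 0.0036474
  Arvaphila: 0.25 × 0.76 × 0.53 × (1 − 0.15) × 0.15 = 0.012839
Normalizing constant Z = 0.00067932 + 0.075054 + 0.007098 + 0.0036474 + 0.012839 = 0.099318.
P(Juniderma | evidence) = 0.00067932 / 0.099318 ≈ 0.007.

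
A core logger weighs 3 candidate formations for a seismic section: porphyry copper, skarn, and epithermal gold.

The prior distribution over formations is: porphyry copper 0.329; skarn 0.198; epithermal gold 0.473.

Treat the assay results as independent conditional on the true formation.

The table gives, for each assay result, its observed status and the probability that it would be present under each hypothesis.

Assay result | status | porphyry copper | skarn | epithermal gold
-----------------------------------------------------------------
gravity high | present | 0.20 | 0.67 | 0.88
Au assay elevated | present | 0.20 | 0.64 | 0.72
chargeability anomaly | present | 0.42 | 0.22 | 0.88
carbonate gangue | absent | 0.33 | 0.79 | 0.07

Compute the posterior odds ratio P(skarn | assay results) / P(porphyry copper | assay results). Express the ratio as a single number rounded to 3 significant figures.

1.06

The normalizing constant cancels in an odds ratio, so compute prior × likelihood for the two hypotheses only (using 1 − P(present | H) for each absent assay result):
  skarn: 0.198 × 0.67 × 0.64 × 0.22 × (1 − 0.79) = 0.0039225
  porphyry copper: 0.329 × 0.20 × 0.20 × 0.42 × (1 − 0.33) = 0.0037032
Odds(skarn : porphyry copper) = 0.0039225 / 0.0037032 ≈ 1.06.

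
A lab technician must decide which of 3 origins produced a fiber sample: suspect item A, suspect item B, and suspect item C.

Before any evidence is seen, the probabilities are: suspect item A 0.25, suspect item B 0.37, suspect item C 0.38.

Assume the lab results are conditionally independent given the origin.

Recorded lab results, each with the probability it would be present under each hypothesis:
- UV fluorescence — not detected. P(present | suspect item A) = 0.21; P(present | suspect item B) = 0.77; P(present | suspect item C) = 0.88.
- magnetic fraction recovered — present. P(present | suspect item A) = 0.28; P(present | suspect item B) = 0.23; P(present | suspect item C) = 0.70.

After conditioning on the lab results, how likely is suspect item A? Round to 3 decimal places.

By Bayes' rule with conditional independence, the unnormalized weight for each hypothesis is prior × ∏ likelihoods (using 1 − P(present | H) for each absent lab result):
  suspect item A: 0.25 × (1 − 0.21) × 0.28 = 0.0553
  suspect item B: 0.37 × (1 − 0.77) × 0.23 = 0.019573
  suspect item C: 0.38 × (1 − 0.88) × 0.70 = 0.03192
Marginal likelihood of the evidence = 0.10679.
P(suspect item A | evidence) = 0.0553 / 0.10679 ≈ 0.518.

0.518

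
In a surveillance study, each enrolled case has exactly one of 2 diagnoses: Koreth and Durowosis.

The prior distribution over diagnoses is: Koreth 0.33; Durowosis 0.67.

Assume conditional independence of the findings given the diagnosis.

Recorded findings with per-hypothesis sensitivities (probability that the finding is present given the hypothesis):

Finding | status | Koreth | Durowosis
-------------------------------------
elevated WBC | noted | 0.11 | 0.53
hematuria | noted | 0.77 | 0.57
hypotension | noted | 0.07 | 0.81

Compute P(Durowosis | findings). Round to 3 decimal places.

For each hypothesis, the unnormalized posterior weight is prior × product of the finding likelihoods:
  Koreth: 0.33 × 0.11 × 0.77 × 0.07 = 0.0019566
  Durowosis: 0.67 × 0.53 × 0.57 × 0.81 = 0.16395
Marginal likelihood of the evidence = 0.16591.
P(Durowosis | evidence) = 0.16395 / 0.16591 ≈ 0.988.

0.988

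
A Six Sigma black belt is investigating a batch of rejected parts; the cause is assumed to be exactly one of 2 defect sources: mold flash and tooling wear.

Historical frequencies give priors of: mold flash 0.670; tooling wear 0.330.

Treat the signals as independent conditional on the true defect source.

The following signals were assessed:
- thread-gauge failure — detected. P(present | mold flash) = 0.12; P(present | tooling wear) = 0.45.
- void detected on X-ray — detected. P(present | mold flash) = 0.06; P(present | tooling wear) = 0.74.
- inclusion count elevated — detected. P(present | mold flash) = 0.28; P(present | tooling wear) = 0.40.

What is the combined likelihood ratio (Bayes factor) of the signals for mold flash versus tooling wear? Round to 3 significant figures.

Joint likelihood of the signal pattern under each hypothesis:
  mold flash: 0.12 × 0.06 × 0.28 = 0.002016
  tooling wear: 0.45 × 0.74 × 0.40 = 0.1332
Bayes factor = 0.002016 / 0.1332 ≈ 0.0151

0.0151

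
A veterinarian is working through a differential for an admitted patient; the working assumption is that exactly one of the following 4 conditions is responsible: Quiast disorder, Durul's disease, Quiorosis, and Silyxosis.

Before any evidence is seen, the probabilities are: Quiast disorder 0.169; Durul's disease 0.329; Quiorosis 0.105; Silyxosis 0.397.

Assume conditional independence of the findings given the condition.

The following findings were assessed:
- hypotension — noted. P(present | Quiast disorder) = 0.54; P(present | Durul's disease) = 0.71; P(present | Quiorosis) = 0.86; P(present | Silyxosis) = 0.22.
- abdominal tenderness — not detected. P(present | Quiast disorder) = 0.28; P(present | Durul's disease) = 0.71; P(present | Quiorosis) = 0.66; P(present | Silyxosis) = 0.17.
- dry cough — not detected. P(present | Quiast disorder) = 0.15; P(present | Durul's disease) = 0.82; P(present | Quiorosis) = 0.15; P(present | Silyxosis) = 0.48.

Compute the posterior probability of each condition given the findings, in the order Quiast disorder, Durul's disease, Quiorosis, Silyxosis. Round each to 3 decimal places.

Multiply each prior by the joint likelihood of the evidence pattern (using 1 − P(present | H) for each absent finding):
  Quiast disorder: 0.169 × 0.54 × (1 − 0.28) × (1 − 0.15) = 0.055851
  Durul's disease: 0.329 × 0.71 × (1 − 0.71) × (1 − 0.82) = 0.012193
  Quiorosis: 0.105 × 0.86 × (1 − 0.66) × (1 − 0.15) = 0.026097
  Silyxosis: 0.397 × 0.22 × (1 − 0.17) × (1 − 0.48) = 0.037696
Normalizing constant Z = 0.055851 + 0.012193 + 0.026097 + 0.037696 = 0.13184.
P(Quiast disorder | evidence) = 0.055851 / 0.13184 ≈ 0.424
P(Durul's disease | evidence) = 0.012193 / 0.13184 ≈ 0.092
P(Quiorosis | evidence) = 0.026097 / 0.13184 ≈ 0.198
P(Silyxosis | evidence) = 0.037696 / 0.13184 ≈ 0.286

0.424, 0.092, 0.198, 0.286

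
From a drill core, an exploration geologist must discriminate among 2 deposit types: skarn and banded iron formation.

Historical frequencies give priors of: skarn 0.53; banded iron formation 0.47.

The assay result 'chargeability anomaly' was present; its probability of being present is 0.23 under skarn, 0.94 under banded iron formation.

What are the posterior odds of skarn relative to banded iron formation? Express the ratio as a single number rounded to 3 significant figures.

0.276

Posterior odds equal prior odds times the likelihood ratio; only the two competing hypotheses matter.
  skarn: 0.53 × 0.23 = 0.1219
  banded iron formation: 0.47 × 0.94 = 0.4418
Odds(skarn : banded iron formation) = 0.1219 / 0.4418 ≈ 0.276.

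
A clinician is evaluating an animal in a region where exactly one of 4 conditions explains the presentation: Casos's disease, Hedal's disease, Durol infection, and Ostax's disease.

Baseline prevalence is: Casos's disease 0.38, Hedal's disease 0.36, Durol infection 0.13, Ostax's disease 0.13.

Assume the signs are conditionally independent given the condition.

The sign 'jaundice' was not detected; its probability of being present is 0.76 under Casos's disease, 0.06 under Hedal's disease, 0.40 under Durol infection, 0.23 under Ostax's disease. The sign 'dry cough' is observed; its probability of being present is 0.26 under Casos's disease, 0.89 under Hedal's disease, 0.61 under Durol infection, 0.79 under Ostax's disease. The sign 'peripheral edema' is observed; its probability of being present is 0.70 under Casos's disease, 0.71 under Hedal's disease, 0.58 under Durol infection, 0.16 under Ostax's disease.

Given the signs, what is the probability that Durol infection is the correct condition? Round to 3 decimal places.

Multiply each prior by the joint likelihood of the sign pattern (using 1 − P(present | H) for each absent sign):
  Casos's disease: 0.38 × (1 − 0.76) × 0.26 × 0.70 = 0.016598
  Hedal's disease: 0.36 × (1 − 0.06) × 0.89 × 0.71 = 0.21383
  Durol infection: 0.13 × (1 − 0.40) × 0.61 × 0.58 = 0.027596
  Ostax's disease: 0.13 × (1 − 0.23) × 0.79 × 0.16 = 0.012653
Marginal likelihood of the evidence = 0.27068.
P(Durol infection | evidence) = 0.027596 / 0.27068 ≈ 0.102.

0.102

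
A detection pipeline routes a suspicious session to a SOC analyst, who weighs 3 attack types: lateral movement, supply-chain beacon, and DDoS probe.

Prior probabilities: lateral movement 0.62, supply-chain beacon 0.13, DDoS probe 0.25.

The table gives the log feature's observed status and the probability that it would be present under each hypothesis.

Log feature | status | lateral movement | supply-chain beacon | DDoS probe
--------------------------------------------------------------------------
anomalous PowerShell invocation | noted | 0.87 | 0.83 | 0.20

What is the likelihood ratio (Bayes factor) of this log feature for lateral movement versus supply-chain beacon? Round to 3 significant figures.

1.05

Likelihood of this log feature under each hypothesis:
  lateral movement: 0.87
  supply-chain beacon: 0.83
Bayes factor = 0.87 / 0.83 ≈ 1.05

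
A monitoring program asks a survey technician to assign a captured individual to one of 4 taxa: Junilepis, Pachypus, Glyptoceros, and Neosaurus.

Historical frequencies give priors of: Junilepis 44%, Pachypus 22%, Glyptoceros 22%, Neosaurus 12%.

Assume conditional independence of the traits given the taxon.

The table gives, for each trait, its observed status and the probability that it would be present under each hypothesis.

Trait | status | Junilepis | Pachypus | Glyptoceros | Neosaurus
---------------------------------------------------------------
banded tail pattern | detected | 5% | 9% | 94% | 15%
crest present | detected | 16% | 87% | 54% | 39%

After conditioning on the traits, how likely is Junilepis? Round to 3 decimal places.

Multiply each prior by the joint likelihood of the trait pattern:
  Junilepis: 0.44 × 0.05 × 0.16 = 0.00352
  Pachypus: 0.22 × 0.09 × 0.87 = 0.017226
  Glyptoceros: 0.22 × 0.94 × 0.54 = 0.11167
  Neosaurus: 0.12 × 0.15 × 0.39 = 0.00702
Marginal likelihood of the evidence = 0.13944.
P(Junilepis | evidence) = 0.00352 / 0.13944 ≈ 0.025.

0.025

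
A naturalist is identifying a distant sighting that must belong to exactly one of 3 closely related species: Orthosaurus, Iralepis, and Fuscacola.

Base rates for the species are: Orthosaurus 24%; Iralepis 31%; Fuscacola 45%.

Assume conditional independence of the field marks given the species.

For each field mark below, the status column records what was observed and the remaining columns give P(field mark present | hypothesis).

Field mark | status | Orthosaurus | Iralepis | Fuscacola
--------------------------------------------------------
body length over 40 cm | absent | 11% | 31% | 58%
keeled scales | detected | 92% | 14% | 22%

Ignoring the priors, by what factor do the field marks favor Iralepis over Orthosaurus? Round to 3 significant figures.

The Bayes factor is the ratio of the joint likelihoods of the field mark pattern under the two hypotheses (using 1 − P(present | H) for each absent field mark).
  Iralepis: (1 − 0.31) × 0.14 = 0.0966
  Orthosaurus: (1 − 0.11) × 0.92 = 0.8188
Bayes factor = 0.0966 / 0.8188 ≈ 0.118

0.118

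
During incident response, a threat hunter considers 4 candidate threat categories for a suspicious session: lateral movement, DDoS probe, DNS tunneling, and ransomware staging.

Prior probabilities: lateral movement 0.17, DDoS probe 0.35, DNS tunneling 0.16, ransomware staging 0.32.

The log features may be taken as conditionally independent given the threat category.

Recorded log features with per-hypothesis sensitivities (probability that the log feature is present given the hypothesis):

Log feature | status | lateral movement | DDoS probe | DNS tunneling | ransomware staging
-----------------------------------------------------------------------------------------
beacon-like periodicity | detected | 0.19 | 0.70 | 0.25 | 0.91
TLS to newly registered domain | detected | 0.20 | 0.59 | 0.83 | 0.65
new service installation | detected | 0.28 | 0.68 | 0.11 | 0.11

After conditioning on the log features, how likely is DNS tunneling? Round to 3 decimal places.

0.029

By Bayes' rule with conditional independence, the unnormalized weight for each hypothesis is prior × ∏ likelihoods:
  lateral movement: 0.17 × 0.19 × 0.20 × 0.28 = 0.0018088
  DDoS probe: 0.35 × 0.70 × 0.59 × 0.68 = 0.098294
  DNS tunneling: 0.16 × 0.25 × 0.83 × 0.11 = 0.003652
  ransomware staging: 0.32 × 0.91 × 0.65 × 0.11 = 0.020821
The unnormalized weights sum to 0.12458.
P(DNS tunneling | evidence) = 0.003652 / 0.12458 ≈ 0.029.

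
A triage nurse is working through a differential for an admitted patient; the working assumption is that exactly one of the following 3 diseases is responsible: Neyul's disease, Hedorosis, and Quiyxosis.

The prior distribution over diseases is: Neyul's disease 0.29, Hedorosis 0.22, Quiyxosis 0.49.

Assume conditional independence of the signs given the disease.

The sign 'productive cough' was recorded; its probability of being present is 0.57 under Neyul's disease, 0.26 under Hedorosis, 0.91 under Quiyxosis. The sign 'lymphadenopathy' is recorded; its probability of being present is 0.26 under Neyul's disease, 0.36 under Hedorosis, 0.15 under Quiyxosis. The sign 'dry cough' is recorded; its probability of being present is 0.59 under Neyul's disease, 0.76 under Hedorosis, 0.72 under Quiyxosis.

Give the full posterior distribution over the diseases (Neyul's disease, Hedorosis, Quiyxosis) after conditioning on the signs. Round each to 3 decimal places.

By Bayes' rule with conditional independence, the unnormalized weight for each hypothesis is prior × ∏ likelihoods:
  Neyul's disease: 0.29 × 0.57 × 0.26 × 0.59 = 0.025357
  Hedorosis: 0.22 × 0.26 × 0.36 × 0.76 = 0.01565
  Quiyxosis: 0.49 × 0.91 × 0.15 × 0.72 = 0.048157
The unnormalized weights sum to 0.089164.
P(Neyul's disease | evidence) = 0.025357 / 0.089164 ≈ 0.284
P(Hedorosis | evidence) = 0.01565 / 0.089164 ≈ 0.176
P(Quiyxosis | evidence) = 0.048157 / 0.089164 ≈ 0.540

0.284, 0.176, 0.540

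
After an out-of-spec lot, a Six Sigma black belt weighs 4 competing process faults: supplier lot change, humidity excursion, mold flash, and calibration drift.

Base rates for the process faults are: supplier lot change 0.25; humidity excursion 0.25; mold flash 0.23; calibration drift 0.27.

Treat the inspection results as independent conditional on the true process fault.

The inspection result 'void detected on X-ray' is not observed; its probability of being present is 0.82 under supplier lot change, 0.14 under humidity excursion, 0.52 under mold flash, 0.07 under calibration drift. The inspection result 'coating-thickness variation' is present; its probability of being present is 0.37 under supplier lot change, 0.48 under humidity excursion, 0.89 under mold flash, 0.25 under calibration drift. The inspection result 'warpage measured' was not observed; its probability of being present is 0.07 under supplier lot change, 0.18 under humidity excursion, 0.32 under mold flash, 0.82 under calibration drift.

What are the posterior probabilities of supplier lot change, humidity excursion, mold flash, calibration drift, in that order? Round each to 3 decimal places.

Multiply each prior by the joint likelihood of the inspection result pattern (using 1 − P(present | H) for each absent inspection result):
  supplier lot change: 0.25 × (1 − 0.82) × 0.37 × (1 − 0.07) = 0.015485
  humidity excursion: 0.25 × (1 − 0.14) × 0.48 × (1 − 0.18) = 0.084624
  mold flash: 0.23 × (1 − 0.52) × 0.89 × (1 − 0.32) = 0.066814
  calibration drift: 0.27 × (1 − 0.07) × 0.25 × (1 − 0.82) = 0.0113
Marginal likelihood of the evidence = 0.17822.
P(supplier lot change | evidence) = 0.015485 / 0.17822 ≈ 0.087
P(humidity excursion | evidence) = 0.084624 / 0.17822 ≈ 0.475
P(mold flash | evidence) = 0.066814 / 0.17822 ≈ 0.375
P(calibration drift | evidence) = 0.0113 / 0.17822 ≈ 0.063

0.087, 0.475, 0.375, 0.063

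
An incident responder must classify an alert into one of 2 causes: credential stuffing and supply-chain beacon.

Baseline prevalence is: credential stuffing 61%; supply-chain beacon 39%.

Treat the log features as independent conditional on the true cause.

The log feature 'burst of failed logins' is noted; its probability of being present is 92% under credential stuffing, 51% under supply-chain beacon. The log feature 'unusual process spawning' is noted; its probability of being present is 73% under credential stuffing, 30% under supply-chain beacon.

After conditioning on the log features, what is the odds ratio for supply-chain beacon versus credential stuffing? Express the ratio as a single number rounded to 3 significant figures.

0.146

The normalizing constant cancels in an odds ratio, so compute prior × likelihood for the two hypotheses only:
  supply-chain beacon: 0.390 × 0.51 × 0.30 = 0.05967
  credential stuffing: 0.610 × 0.92 × 0.73 = 0.40968
Odds(supply-chain beacon : credential stuffing) = 0.05967 / 0.40968 ≈ 0.146.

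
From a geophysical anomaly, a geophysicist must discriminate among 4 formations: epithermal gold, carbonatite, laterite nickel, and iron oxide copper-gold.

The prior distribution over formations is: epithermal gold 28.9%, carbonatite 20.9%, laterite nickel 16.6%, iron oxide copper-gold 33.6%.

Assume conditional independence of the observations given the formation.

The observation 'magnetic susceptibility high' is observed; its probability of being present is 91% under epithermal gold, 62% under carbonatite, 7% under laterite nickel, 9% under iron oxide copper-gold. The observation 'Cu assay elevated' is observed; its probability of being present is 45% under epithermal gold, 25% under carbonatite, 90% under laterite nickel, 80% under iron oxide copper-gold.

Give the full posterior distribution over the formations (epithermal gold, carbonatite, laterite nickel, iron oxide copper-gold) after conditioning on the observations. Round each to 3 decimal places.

By Bayes' rule with conditional independence, the unnormalized weight for each hypothesis is prior × ∏ likelihoods:
  epithermal gold: 0.289 × 0.91 × 0.45 = 0.11835
  carbonatite: 0.209 × 0.62 × 0.25 = 0.032395
  laterite nickel: 0.166 × 0.07 × 0.90 = 0.010458
  iron oxide copper-gold: 0.336 × 0.09 × 0.80 = 0.024192
Normalizing constant Z = 0.11835 + 0.032395 + 0.010458 + 0.024192 = 0.18539.
P(epithermal gold | evidence) = 0.11835 / 0.18539 ≈ 0.638
P(carbonatite | evidence) = 0.032395 / 0.18539 ≈ 0.175
P(laterite nickel | evidence) = 0.010458 / 0.18539 ≈ 0.056
P(iron oxide copper-gold | evidence) = 0.024192 / 0.18539 ≈ 0.130

0.638, 0.175, 0.056, 0.130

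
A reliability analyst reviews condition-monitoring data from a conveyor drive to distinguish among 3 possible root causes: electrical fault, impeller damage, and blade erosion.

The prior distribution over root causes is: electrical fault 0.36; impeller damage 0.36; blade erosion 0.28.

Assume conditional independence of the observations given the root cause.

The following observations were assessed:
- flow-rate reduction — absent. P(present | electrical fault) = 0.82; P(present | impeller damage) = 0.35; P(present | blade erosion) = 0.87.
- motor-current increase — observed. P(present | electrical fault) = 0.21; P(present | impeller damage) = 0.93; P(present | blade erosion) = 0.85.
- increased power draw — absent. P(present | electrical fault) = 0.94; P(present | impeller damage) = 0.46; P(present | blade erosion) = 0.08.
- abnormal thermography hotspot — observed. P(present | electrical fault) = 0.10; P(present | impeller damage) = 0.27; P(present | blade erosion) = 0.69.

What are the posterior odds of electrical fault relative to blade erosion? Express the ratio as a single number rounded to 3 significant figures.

0.00416

The normalizing constant cancels in an odds ratio, so compute prior × likelihood for the two hypotheses only (using 1 − P(present | H) for each absent observation):
  electrical fault: 0.36 × (1 − 0.82) × 0.21 × (1 − 0.94) × 0.10 = 8.1648e-05
  blade erosion: 0.28 × (1 − 0.87) × 0.85 × (1 − 0.08) × 0.69 = 0.019641
Odds(electrical fault : blade erosion) = 8.1648e-05 / 0.019641 ≈ 0.00416.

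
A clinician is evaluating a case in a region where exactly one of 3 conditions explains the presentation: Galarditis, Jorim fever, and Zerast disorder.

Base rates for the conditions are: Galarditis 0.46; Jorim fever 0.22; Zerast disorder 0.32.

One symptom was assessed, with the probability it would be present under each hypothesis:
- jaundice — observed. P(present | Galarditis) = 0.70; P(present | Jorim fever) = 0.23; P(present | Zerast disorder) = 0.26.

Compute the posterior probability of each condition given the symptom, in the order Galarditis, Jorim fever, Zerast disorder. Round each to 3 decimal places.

0.706, 0.111, 0.183

Multiply each prior by the likelihood of the symptom:
  Galarditis: 0.46 × 0.70 = 0.322
  Jorim fever: 0.22 × 0.23 = 0.0506
  Zerast disorder: 0.32 × 0.26 = 0.0832
Normalizing constant Z = 0.322 + 0.0506 + 0.0832 = 0.4558.
P(Galarditis | evidence) = 0.322 / 0.4558 ≈ 0.706
P(Jorim fever | evidence) = 0.0506 / 0.4558 ≈ 0.111
P(Zerast disorder | evidence) = 0.0832 / 0.4558 ≈ 0.183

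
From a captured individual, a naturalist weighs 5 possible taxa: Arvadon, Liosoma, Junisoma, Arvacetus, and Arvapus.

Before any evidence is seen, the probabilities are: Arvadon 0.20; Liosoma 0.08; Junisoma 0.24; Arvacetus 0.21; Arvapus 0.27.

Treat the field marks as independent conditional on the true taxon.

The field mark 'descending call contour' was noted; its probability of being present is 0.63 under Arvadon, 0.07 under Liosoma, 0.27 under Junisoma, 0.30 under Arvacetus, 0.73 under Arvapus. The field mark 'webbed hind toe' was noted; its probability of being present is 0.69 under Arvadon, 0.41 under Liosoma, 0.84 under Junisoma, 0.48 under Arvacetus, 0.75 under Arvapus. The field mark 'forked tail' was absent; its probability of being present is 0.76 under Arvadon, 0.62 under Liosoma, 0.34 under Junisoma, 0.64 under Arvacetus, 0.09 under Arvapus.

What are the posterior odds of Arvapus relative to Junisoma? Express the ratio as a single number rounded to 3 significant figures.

3.74

The normalizing constant cancels in an odds ratio, so compute prior × likelihood for the two hypotheses only (using 1 − P(present | H) for each absent field mark):
  Arvapus: 0.27 × 0.73 × 0.75 × (1 − 0.09) = 0.13452
  Junisoma: 0.24 × 0.27 × 0.84 × (1 − 0.34) = 0.035925
Odds(Arvapus : Junisoma) = 0.13452 / 0.035925 ≈ 3.74.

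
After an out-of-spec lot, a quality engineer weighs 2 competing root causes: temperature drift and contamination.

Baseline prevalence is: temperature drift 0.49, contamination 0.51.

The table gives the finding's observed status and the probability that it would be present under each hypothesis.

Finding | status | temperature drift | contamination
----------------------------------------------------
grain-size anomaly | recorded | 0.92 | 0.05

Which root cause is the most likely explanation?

temperature drift

Multiply each prior by the likelihood of the finding:
  temperature drift: 0.49 × 0.92 = 0.4508
  contamination: 0.51 × 0.05 = 0.0255
Marginal likelihood of the evidence = 0.4763.
P(temperature drift | evidence) ≈ 0.4508 / 0.4763 ≈ 0.946
P(contamination | evidence) ≈ 0.0255 / 0.4763 ≈ 0.054
The largest is 0.946, so temperature drift is most probable.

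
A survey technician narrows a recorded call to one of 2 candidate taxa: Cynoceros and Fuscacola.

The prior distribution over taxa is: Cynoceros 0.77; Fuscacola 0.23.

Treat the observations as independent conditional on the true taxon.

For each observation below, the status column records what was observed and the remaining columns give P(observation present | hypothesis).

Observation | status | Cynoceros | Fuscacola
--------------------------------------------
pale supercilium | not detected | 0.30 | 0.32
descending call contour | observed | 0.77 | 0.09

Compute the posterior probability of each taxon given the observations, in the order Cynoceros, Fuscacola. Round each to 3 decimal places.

0.967, 0.033

For each hypothesis, the unnormalized posterior weight is prior × product of the observation likelihoods (using 1 − P(present | H) for each absent observation):
  Cynoceros: 0.77 × (1 − 0.30) × 0.77 = 0.41503
  Fuscacola: 0.23 × (1 − 0.32) × 0.09 = 0.014076
Normalizing constant Z = 0.41503 + 0.014076 = 0.42911.
P(Cynoceros | evidence) = 0.41503 / 0.42911 ≈ 0.967
P(Fuscacola | evidence) = 0.014076 / 0.42911 ≈ 0.033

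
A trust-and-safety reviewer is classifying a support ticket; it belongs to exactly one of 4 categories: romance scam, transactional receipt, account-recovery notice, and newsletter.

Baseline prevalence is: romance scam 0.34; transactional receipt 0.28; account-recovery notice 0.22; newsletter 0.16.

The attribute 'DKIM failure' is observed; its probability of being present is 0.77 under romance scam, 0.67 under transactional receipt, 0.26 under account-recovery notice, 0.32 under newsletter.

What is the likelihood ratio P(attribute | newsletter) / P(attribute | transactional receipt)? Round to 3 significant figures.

0.478

The Bayes factor is the ratio of the two likelihoods.
  newsletter: 0.32
  transactional receipt: 0.67
Bayes factor = 0.32 / 0.67 ≈ 0.478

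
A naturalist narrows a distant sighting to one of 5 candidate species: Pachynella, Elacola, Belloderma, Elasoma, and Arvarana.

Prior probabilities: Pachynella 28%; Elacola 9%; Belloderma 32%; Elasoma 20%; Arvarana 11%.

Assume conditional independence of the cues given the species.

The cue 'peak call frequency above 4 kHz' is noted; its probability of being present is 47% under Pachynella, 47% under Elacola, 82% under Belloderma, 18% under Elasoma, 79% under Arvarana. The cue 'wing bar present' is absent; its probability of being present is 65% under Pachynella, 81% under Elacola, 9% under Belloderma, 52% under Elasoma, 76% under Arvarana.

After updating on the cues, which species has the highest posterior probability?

Multiply each prior by the joint likelihood of the cue pattern (using 1 − P(present | H) for each absent cue):
  Pachynella: 0.28 × 0.47 × (1 − 0.65) = 0.04606
  Elacola: 0.09 × 0.47 × (1 − 0.81) = 0.008037
  Belloderma: 0.32 × 0.82 × (1 − 0.09) = 0.23878
  Elasoma: 0.20 × 0.18 × (1 − 0.52) = 0.01728
  Arvarana: 0.11 × 0.79 × (1 − 0.76) = 0.020856
Marginal likelihood of the evidence = 0.33102.
P(Pachynella | evidence) ≈ 0.04606 / 0.33102 ≈ 0.139
P(Elacola | evidence) ≈ 0.008037 / 0.33102 ≈ 0.024
P(Belloderma | evidence) ≈ 0.23878 / 0.33102 ≈ 0.721
P(Elasoma | evidence) ≈ 0.01728 / 0.33102 ≈ 0.052
P(Arvarana | evidence) ≈ 0.020856 / 0.33102 ≈ 0.063
The largest is 0.721, so Belloderma is most probable.

Belloderma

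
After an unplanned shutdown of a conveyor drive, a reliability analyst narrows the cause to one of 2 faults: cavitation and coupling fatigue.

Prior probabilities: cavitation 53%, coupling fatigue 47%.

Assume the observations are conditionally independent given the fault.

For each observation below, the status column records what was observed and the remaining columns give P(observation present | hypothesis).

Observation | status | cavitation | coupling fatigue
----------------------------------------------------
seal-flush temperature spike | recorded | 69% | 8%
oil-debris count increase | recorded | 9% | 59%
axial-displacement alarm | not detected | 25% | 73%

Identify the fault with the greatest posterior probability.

cavitation

For each hypothesis, the unnormalized posterior weight is prior × product of the observation likelihoods (using 1 − P(present | H) for each absent observation):
  cavitation: 0.53 × 0.69 × 0.09 × (1 − 0.25) = 0.024685
  coupling fatigue: 0.47 × 0.08 × 0.59 × (1 − 0.73) = 0.0059897
Marginal likelihood of the evidence = 0.030674.
P(cavitation | evidence) ≈ 0.024685 / 0.030674 ≈ 0.805
P(coupling fatigue | evidence) ≈ 0.0059897 / 0.030674 ≈ 0.195
The largest is 0.805, so cavitation is most probable.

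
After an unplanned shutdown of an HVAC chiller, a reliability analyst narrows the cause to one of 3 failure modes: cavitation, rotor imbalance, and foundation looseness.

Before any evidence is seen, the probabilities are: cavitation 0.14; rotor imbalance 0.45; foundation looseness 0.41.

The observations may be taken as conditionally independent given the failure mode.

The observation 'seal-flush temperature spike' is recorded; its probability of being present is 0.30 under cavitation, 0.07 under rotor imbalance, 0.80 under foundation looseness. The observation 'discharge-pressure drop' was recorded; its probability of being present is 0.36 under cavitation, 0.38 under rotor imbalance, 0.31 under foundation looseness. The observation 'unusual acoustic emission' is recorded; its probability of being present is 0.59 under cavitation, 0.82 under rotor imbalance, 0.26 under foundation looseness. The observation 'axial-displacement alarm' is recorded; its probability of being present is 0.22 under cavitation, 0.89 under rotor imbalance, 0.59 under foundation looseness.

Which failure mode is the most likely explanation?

By Bayes' rule with conditional independence, the unnormalized weight for each hypothesis is prior × ∏ likelihoods:
  cavitation: 0.14 × 0.30 × 0.36 × 0.59 × 0.22 = 0.0019626
  rotor imbalance: 0.45 × 0.07 × 0.38 × 0.82 × 0.89 = 0.0087357
  foundation looseness: 0.41 × 0.80 × 0.31 × 0.26 × 0.59 = 0.015598
The unnormalized weights sum to 0.026296.
P(cavitation | evidence) ≈ 0.0019626 / 0.026296 ≈ 0.075
P(rotor imbalance | evidence) ≈ 0.0087357 / 0.026296 ≈ 0.332
P(foundation looseness | evidence) ≈ 0.015598 / 0.026296 ≈ 0.593
The largest is 0.593, so foundation looseness is most probable.

foundation looseness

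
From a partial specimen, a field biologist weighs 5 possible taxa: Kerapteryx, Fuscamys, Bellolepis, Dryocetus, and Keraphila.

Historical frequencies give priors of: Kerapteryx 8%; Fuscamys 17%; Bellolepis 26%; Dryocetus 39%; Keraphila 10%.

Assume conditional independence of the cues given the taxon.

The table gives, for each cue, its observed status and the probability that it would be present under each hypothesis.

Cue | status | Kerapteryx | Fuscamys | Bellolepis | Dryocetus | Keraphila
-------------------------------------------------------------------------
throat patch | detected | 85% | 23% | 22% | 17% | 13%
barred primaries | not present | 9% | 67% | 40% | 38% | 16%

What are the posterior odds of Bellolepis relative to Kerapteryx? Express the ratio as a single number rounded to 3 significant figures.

Posterior odds equal prior odds times the likelihood ratio; only the two competing hypotheses matter (using 1 − P(present | H) for each absent cue).
  Bellolepis: 0.26 × 0.22 × (1 − 0.40) = 0.03432
  Kerapteryx: 0.08 × 0.85 × (1 − 0.09) = 0.06188
Odds(Bellolepis : Kerapteryx) = 0.03432 / 0.06188 ≈ 0.555.

0.555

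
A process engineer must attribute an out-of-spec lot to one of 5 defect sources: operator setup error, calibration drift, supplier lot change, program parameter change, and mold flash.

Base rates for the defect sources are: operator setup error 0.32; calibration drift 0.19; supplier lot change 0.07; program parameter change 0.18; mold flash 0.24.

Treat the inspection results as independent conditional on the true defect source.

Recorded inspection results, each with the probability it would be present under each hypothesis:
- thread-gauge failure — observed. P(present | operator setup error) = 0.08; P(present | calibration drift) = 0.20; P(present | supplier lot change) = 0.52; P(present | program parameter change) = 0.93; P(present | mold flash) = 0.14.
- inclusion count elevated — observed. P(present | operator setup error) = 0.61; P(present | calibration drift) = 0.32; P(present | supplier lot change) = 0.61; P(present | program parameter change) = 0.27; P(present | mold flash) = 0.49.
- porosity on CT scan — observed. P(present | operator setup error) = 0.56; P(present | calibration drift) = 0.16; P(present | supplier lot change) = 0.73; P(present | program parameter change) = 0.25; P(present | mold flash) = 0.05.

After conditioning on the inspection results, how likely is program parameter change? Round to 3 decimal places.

For each hypothesis, the unnormalized posterior weight is prior × product of the inspection result likelihoods:
  operator setup error: 0.32 × 0.08 × 0.61 × 0.56 = 0.008745
  calibration drift: 0.19 × 0.20 × 0.32 × 0.16 = 0.0019456
  supplier lot change: 0.07 × 0.52 × 0.61 × 0.73 = 0.016209
  program parameter change: 0.18 × 0.93 × 0.27 × 0.25 = 0.0113
  mold flash: 0.24 × 0.14 × 0.49 × 0.05 = 0.0008232
Marginal likelihood of the evidence = 0.039022.
P(program parameter change | evidence) = 0.0113 / 0.039022 ≈ 0.290.

0.290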